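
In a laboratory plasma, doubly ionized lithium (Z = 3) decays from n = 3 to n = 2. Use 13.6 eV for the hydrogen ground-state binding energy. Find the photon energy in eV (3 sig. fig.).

The Bohr energies scale as Z², so for Z = 3: E_n = −122.4/n² eV.
E_3 = −122.4/9 = −13.60 eV and E_2 = −122.4/4 = −30.60 eV.
The photon energy is |E_3 − E_2| = 17.0 eV.

17.0 eV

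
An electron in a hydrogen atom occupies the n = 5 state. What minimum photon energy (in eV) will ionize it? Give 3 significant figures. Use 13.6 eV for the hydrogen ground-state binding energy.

E_5 = −13.60/25 = −0.544 eV, so ionization (to E = 0) requires 0.544 eV.

0.544 eV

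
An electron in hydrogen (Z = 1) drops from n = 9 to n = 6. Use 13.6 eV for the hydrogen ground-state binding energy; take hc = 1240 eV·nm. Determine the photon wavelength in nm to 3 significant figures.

5910 nm

ΔE = 13.60 × (1/6² − 1/9²) = 13.60 × 0.01543 = 0.2099 eV.
λ = hc/ΔE = 1240 / 0.2099 = 5910 nm.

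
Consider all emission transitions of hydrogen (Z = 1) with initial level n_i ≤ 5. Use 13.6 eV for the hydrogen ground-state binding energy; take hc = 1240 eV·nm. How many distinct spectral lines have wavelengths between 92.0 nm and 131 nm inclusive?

Enumerate all n_i → n_f pairs with 1 ≤ n_f < n_i ≤ 5 and compute λ = 1240 / [13.6·1·(1/n_f² − 1/n_i²)].
Lines falling in [92.0, 131] nm: 5→1 (94.98 nm), 4→1 (97.25 nm), 3→1 (102.6 nm), 2→1 (121.6 nm).

4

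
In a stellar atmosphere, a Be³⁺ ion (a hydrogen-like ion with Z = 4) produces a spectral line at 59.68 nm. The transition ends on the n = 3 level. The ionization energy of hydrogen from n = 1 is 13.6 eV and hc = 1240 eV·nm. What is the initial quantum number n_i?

The photon energy is ΔE = hc/λ = 1240 / 59.68 = 20.78 eV.
With Z = 4, ΔE = 217.6 × (1/n_f² − 1/n_i²), so 1/n_f² − 1/n_i² = 0.09548.
With n_f = 3: 1/n_i² = 1/9 − 0.09548 = 0.01563, so n_i ≈ 8.00.

n_i = 8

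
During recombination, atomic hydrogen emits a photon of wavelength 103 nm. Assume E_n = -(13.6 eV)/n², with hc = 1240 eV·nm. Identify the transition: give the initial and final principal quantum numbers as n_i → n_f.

n_i = 3, n_f = 1

The photon energy is ΔE = hc/λ = 1240 / 103 = 12.04 eV.
With Z = 1, ΔE = 13.60 × (1/n_f² − 1/n_i²), so 1/n_f² − 1/n_i² = 0.8852.
Trying n_f = 1 gives 1/n_i² = 0.1148, i.e. n_i ≈ 3; this pair matches.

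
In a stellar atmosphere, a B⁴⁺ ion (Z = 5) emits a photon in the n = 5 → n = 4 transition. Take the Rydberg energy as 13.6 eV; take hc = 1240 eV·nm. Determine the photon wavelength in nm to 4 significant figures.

For Z = 5 the level energies scale as Z², so the effective Rydberg energy is 13.6 × 25 = 340.0 eV.
ΔE = 340.0 × (1/4² − 1/5²) = 340.0 × 0.02250 = 7.650 eV.
λ = hc/ΔE = 1240 / 7.650 = 162.1 nm.

162.1 nm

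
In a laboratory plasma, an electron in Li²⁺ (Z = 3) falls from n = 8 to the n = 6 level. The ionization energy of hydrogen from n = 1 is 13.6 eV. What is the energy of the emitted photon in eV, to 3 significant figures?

The Bohr energies scale as Z², so for Z = 3: E_n = −122.4/n² eV.
E_8 = −122.4/64 = −1.913 eV and E_6 = −122.4/36 = −3.400 eV.
The photon energy is |E_8 − E_6| = 1.49 eV.

1.49 eV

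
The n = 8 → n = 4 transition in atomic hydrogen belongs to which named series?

Brackett

The series is set by the lower level: n_f = 4 is the Brackett series.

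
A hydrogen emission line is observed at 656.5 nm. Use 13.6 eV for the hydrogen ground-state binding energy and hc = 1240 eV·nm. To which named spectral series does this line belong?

ΔE = 1240/656.5 = 1.889 eV.
This matches 13.6 × (1/2² − 1/3²), so n_f = 2: the Balmer series.

Balmer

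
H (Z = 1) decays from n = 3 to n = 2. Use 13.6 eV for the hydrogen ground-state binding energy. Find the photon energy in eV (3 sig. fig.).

1.89 eV

E_3 = −13.60/9 = −1.511 eV and E_2 = −13.60/4 = −3.400 eV.
The photon energy is |E_3 − E_2| = 1.89 eV.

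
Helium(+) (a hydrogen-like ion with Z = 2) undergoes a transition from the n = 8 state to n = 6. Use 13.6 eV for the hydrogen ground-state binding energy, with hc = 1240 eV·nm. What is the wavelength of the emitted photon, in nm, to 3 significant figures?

For Z = 2 the level energies scale as Z², so the effective Rydberg energy is 13.6 × 4 = 54.40 eV.
ΔE = 54.40 × (1/6² − 1/8²) = 54.40 × 0.01215 = 0.6611 eV.
λ = hc/ΔE = 1240 / 0.6611 = 1880 nm.

1880 nm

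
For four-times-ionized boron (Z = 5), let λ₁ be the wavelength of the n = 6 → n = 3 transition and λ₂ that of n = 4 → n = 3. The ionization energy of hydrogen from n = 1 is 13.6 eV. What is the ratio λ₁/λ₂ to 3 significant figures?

λ ∝ 1/ΔE ∝ 1/(1/n_f² − 1/n_i²), and the Z² and hc factors cancel in the ratio.
λ₁/λ₂ = (1/3² − 1/4²)/(1/3² − 1/6²) = 0.04861/0.08333 = 0.583.

0.583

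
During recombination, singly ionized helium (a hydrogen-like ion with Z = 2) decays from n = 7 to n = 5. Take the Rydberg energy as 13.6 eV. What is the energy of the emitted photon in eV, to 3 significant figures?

1.07 eV

The Bohr energies scale as Z², so for Z = 2: E_n = −54.40/n² eV.
E_7 = −54.40/49 = −1.110 eV and E_5 = −54.40/25 = −2.176 eV.
The photon energy is |E_7 − E_5| = 1.07 eV.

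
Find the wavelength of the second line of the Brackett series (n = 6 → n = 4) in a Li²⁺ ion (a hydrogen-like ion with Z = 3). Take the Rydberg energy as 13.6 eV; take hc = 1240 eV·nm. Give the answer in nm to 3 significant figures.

292 nm

The Brackett series terminates on n_f = 4; the second line has n_i = 4+2 = 6.
ΔE = 122.4 × (1/4² − 1/6²) = 4.250 eV.
λ = 1240 / 4.250 = 292 nm.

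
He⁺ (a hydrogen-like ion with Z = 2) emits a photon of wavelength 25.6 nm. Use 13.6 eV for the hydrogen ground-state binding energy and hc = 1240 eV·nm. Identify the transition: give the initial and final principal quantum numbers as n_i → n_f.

n_i = 3, n_f = 1

The photon energy is ΔE = hc/λ = 1240 / 25.6 = 48.44 eV.
With Z = 2, ΔE = 54.40 × (1/n_f² − 1/n_i²), so 1/n_f² − 1/n_i² = 0.8904.
Trying n_f = 1 gives 1/n_i² = 0.1096, i.e. n_i ≈ 3; this pair matches.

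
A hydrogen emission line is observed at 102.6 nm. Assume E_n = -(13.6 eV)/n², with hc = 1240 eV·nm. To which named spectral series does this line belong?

Lyman

ΔE = 1240/102.6 = 12.09 eV.
This matches 13.6 × (1/1² − 1/3²), so n_f = 1: the Lyman series.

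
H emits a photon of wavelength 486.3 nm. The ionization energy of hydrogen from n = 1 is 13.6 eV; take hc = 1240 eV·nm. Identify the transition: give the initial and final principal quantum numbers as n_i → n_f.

The photon energy is ΔE = hc/λ = 1240 / 486.3 = 2.550 eV.
With Z = 1, ΔE = 13.60 × (1/n_f² − 1/n_i²), so 1/n_f² − 1/n_i² = 0.1875.
Trying n_f = 2 gives 1/n_i² = 0.06251, i.e. n_i ≈ 4; this pair matches.

n_i = 4, n_f = 2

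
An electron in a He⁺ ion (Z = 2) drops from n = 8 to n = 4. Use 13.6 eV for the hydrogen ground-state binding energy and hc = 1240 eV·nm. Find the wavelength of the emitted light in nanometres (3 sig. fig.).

486 nm

For Z = 2 the level energies scale as Z², so the effective Rydberg energy is 13.6 × 4 = 54.40 eV.
ΔE = 54.40 × (1/4² − 1/8²) = 54.40 × 0.04688 = 2.550 eV.
λ = hc/ΔE = 1240 / 2.550 = 486 nm.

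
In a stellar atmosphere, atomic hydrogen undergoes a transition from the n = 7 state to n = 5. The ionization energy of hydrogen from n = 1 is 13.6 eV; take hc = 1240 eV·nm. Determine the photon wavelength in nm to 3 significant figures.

4650 nm

ΔE = 13.60 × (1/5² − 1/7²) = 13.60 × 0.01959 = 0.2664 eV.
λ = hc/ΔE = 1240 / 0.2664 = 4650 nm.
This line belongs to the Pfund series.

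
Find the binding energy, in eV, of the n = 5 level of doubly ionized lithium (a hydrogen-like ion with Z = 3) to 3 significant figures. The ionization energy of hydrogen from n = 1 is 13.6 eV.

4.90 eV

E_n = −13.6 Z²/n² = −122.4/n² eV for Z = 3.
E_5 = −122.4/25 = −4.90 eV, so ionization (to E = 0) requires 4.90 eV.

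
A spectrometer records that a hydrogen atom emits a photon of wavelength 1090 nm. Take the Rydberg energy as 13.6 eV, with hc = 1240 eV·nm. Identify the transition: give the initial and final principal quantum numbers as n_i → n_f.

n_i = 6, n_f = 3

The photon energy is ΔE = hc/λ = 1240 / 1090 = 1.138 eV.
With Z = 1, ΔE = 13.60 × (1/n_f² − 1/n_i²), so 1/n_f² − 1/n_i² = 0.08365.
Trying n_f = 3 gives 1/n_i² = 0.02746, i.e. n_i ≈ 6; this pair matches.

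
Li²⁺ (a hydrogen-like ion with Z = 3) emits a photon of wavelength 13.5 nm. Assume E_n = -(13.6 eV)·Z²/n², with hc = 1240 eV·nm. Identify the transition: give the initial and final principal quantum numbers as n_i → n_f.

n_i = 2, n_f = 1

The photon energy is ΔE = hc/λ = 1240 / 13.5 = 91.85 eV.
With Z = 3, ΔE = 122.4 × (1/n_f² − 1/n_i²), so 1/n_f² − 1/n_i² = 0.7504.
Trying n_f = 1 gives 1/n_i² = 0.2496, i.e. n_i ≈ 2; this pair matches.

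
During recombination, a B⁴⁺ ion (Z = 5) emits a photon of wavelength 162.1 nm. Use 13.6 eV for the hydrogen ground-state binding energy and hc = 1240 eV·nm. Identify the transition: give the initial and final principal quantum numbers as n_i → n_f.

n_i = 5, n_f = 4

The photon energy is ΔE = hc/λ = 1240 / 162.1 = 7.650 eV.
With Z = 5, ΔE = 340.0 × (1/n_f² − 1/n_i²), so 1/n_f² − 1/n_i² = 0.02250.
Trying n_f = 4 gives 1/n_i² = 0.04000, i.e. n_i ≈ 5; this pair matches.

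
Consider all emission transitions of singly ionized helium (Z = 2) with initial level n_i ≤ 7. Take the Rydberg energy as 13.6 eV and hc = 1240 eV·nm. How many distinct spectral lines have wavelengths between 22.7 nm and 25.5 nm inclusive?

4

Enumerate all n_i → n_f pairs with 1 ≤ n_f < n_i ≤ 7 and compute λ = 1240 / [13.6·4·(1/n_f² − 1/n_i²)].
Lines falling in [22.7, 25.5] nm: 7→1 (23.27 nm), 6→1 (23.45 nm), 5→1 (23.74 nm), 4→1 (24.31 nm).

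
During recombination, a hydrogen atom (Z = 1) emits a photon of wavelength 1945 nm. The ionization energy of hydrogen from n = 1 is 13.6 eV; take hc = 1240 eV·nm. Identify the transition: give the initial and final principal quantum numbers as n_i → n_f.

The photon energy is ΔE = hc/λ = 1240 / 1945 = 0.6375 eV.
With Z = 1, ΔE = 13.60 × (1/n_f² − 1/n_i²), so 1/n_f² − 1/n_i² = 0.04688.
Trying n_f = 4 gives 1/n_i² = 0.01562, i.e. n_i ≈ 8; this pair matches.

n_i = 8, n_f = 4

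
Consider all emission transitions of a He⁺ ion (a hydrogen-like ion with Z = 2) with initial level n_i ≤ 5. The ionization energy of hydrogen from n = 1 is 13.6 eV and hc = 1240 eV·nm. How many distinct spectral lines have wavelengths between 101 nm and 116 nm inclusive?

1

Enumerate all n_i → n_f pairs with 1 ≤ n_f < n_i ≤ 5 and compute λ = 1240 / [13.6·4·(1/n_f² − 1/n_i²)].
Lines falling in [101, 116] nm: 5→2 (108.5 nm).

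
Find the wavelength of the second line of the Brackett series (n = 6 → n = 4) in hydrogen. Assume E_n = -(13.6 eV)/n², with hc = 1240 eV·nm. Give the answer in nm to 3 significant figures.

2630 nm

The Brackett series terminates on n_f = 4; the second line has n_i = 4+2 = 6.
ΔE = 13.60 × (1/4² − 1/6²) = 0.4722 eV.
λ = 1240 / 0.4722 = 2630 nm.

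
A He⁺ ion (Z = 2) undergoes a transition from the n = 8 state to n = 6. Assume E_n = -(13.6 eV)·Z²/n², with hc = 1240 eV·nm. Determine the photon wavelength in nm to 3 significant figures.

For Z = 2 the level energies scale as Z², so the effective Rydberg energy is 13.6 × 4 = 54.40 eV.
ΔE = 54.40 × (1/6² − 1/8²) = 54.40 × 0.01215 = 0.6611 eV.
λ = hc/ΔE = 1240 / 0.6611 = 1880 nm.

1880 nm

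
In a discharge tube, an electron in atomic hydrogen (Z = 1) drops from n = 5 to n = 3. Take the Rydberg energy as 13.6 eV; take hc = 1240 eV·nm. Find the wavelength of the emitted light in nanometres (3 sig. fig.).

1280 nm

ΔE = 13.60 × (1/3² − 1/5²) = 13.60 × 0.07111 = 0.9671 eV.
λ = hc/ΔE = 1240 / 0.9671 = 1280 nm.
This line belongs to the Paschen series.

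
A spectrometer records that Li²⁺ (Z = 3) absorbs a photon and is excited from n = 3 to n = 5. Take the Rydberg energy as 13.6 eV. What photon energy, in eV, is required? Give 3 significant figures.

8.70 eV

The Bohr energies scale as Z², so for Z = 3: E_n = −122.4/n² eV.
E_5 = −122.4/25 = −4.896 eV and E_3 = −122.4/9 = −13.60 eV.
The photon energy is |E_5 − E_3| = 8.70 eV.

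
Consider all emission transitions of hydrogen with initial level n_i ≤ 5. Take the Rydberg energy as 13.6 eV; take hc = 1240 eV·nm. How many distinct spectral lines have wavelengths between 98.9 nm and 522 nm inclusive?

Enumerate all n_i → n_f pairs with 1 ≤ n_f < n_i ≤ 5 and compute λ = 1240 / [13.6·1·(1/n_f² − 1/n_i²)].
Lines falling in [98.9, 522] nm: 3→1 (102.6 nm), 2→1 (121.6 nm), 5→2 (434.2 nm), 4→2 (486.3 nm).

4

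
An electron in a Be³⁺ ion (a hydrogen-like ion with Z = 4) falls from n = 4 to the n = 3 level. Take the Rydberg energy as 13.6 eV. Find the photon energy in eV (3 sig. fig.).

The Bohr energies scale as Z², so for Z = 4: E_n = −217.6/n² eV.
E_4 = −217.6/16 = −13.60 eV and E_3 = −217.6/9 = −24.18 eV.
The photon energy is |E_4 − E_3| = 10.6 eV.

10.6 eV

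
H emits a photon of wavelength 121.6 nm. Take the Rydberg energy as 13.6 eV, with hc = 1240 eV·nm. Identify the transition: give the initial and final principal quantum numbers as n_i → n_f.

n_i = 2, n_f = 1

The photon energy is ΔE = hc/λ = 1240 / 121.6 = 10.20 eV.
With Z = 1, ΔE = 13.60 × (1/n_f² − 1/n_i²), so 1/n_f² − 1/n_i² = 0.7498.
Trying n_f = 1 gives 1/n_i² = 0.2502, i.e. n_i ≈ 2; this pair matches.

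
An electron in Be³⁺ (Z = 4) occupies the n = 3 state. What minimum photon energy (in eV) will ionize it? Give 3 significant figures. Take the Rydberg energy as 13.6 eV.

24.2 eV

E_n = −13.6 Z²/n² = −217.6/n² eV for Z = 4.
E_3 = −217.6/9 = −24.2 eV, so ionization (to E = 0) requires 24.2 eV.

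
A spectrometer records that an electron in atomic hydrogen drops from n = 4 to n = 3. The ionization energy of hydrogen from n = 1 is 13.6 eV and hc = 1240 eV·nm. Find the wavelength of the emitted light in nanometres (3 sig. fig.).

1880 nm

ΔE = 13.60 × (1/3² − 1/4²) = 13.60 × 0.04861 = 0.6611 eV.
λ = hc/ΔE = 1240 / 0.6611 = 1880 nm.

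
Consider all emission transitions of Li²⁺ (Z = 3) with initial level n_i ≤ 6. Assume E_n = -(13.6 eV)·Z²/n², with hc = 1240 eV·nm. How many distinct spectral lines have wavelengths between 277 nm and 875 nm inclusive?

3

Enumerate all n_i → n_f pairs with 1 ≤ n_f < n_i ≤ 6 and compute λ = 1240 / [13.6·9·(1/n_f² − 1/n_i²)].
Lines falling in [277, 875] nm: 6→4 (291.8 nm), 5→4 (450.3 nm), 6→5 (828.9 nm).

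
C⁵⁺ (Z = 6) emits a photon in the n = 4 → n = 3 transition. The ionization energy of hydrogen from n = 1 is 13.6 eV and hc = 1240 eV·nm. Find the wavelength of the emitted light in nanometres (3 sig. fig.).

For Z = 6 the level energies scale as Z², so the effective Rydberg energy is 13.6 × 36 = 489.6 eV.
ΔE = 489.6 × (1/3² − 1/4²) = 489.6 × 0.04861 = 23.80 eV.
λ = hc/ΔE = 1240 / 23.80 = 52.1 nm.

52.1 nm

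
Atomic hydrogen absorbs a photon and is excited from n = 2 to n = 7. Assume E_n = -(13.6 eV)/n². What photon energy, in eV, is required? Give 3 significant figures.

3.12 eV

E_7 = −13.60/49 = −0.2776 eV and E_2 = −13.60/4 = −3.400 eV.
The photon energy is |E_7 − E_2| = 3.12 eV.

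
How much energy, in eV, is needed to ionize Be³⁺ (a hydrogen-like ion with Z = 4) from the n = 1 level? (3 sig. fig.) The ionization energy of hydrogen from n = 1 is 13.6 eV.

218 eV

E_n = −13.6 Z²/n² = −217.6/n² eV for Z = 4.
E_1 = −217.6/1 = −218 eV, so ionization (to E = 0) requires 218 eV.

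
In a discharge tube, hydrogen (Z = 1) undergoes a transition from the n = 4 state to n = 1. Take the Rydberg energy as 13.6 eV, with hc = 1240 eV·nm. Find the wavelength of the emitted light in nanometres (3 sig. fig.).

97.3 nm

ΔE = 13.60 × (1/1² − 1/4²) = 13.60 × 0.9375 = 12.75 eV.
λ = hc/ΔE = 1240 / 12.75 = 97.3 nm.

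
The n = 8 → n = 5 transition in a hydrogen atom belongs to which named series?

The series is set by the lower level: n_f = 5 is the Pfund series.

Pfund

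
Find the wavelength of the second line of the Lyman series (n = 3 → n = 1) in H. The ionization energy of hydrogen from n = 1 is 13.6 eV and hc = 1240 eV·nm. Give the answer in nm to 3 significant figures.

103 nm

The Lyman series terminates on n_f = 1; the second line has n_i = 1+2 = 3.
ΔE = 13.60 × (1/1² − 1/3²) = 12.09 eV.
λ = 1240 / 12.09 = 103 nm.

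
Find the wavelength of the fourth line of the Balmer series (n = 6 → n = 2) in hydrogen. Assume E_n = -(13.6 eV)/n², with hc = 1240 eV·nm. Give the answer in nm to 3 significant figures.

410 nm

The Balmer series terminates on n_f = 2; the fourth line has n_i = 2+4 = 6.
ΔE = 13.60 × (1/2² − 1/6²) = 3.022 eV.
λ = 1240 / 3.022 = 410 nm.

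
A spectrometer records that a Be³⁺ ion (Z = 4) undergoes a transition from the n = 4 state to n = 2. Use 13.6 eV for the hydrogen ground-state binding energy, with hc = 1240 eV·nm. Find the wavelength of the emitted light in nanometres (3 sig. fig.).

For Z = 4 the level energies scale as Z², so the effective Rydberg energy is 13.6 × 16 = 217.6 eV.
ΔE = 217.6 × (1/2² − 1/4²) = 217.6 × 0.1875 = 40.80 eV.
λ = hc/ΔE = 1240 / 40.80 = 30.4 nm.

30.4 nm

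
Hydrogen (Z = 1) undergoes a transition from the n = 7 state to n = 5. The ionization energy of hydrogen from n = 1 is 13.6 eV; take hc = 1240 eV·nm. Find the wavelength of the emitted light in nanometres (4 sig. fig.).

ΔE = 13.60 × (1/5² − 1/7²) = 13.60 × 0.01959 = 0.2664 eV.
λ = hc/ΔE = 1240 / 0.2664 = 4654 nm.
This line belongs to the Pfund series.

4654 nm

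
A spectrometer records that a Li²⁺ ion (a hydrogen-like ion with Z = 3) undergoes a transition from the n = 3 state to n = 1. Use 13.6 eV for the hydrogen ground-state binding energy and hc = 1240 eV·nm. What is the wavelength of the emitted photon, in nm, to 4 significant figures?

For Z = 3 the level energies scale as Z², so the effective Rydberg energy is 13.6 × 9 = 122.4 eV.
ΔE = 122.4 × (1/1² − 1/3²) = 122.4 × 0.8889 = 108.8 eV.
λ = hc/ΔE = 1240 / 108.8 = 11.40 nm.

11.40 nm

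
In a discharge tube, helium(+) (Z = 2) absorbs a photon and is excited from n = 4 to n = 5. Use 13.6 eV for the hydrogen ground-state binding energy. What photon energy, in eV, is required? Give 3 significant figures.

The Bohr energies scale as Z², so for Z = 2: E_n = −54.40/n² eV.
E_5 = −54.40/25 = −2.176 eV and E_4 = −54.40/16 = −3.400 eV.
The photon energy is |E_5 − E_4| = 1.22 eV.

1.22 eV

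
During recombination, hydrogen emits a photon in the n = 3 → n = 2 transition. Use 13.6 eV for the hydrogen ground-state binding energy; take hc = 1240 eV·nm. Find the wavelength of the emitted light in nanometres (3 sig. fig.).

656 nm

ΔE = 13.60 × (1/2² − 1/3²) = 13.60 × 0.1389 = 1.889 eV.
λ = hc/ΔE = 1240 / 1.889 = 656 nm.
This line belongs to the Balmer series.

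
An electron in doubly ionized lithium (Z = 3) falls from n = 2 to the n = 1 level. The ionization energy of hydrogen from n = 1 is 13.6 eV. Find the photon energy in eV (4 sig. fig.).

91.80 eV

The Bohr energies scale as Z², so for Z = 3: E_n = −122.4/n² eV.
E_2 = −122.4/4 = −30.60 eV and E_1 = −122.4/1 = −122.4 eV.
The photon energy is |E_2 − E_1| = 91.80 eV.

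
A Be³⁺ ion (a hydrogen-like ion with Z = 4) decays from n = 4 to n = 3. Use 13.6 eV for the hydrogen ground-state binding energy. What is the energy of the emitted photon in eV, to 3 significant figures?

The Bohr energies scale as Z², so for Z = 4: E_n = −217.6/n² eV.
E_4 = −217.6/16 = −13.60 eV and E_3 = −217.6/9 = −24.18 eV.
The photon energy is |E_4 − E_3| = 10.6 eV.

10.6 eV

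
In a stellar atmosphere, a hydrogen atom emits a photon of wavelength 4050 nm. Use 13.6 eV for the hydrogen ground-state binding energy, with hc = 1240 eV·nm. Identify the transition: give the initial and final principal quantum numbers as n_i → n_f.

The photon energy is ΔE = hc/λ = 1240 / 4050 = 0.3062 eV.
With Z = 1, ΔE = 13.60 × (1/n_f² − 1/n_i²), so 1/n_f² − 1/n_i² = 0.02251.
Trying n_f = 4 gives 1/n_i² = 0.03999, i.e. n_i ≈ 5; this pair matches.

n_i = 5, n_f = 4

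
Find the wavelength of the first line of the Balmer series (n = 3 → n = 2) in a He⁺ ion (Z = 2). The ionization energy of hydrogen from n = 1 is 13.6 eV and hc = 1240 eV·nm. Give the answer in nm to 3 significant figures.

164 nm

The Balmer series terminates on n_f = 2; the first line has n_i = 2+1 = 3.
ΔE = 54.40 × (1/2² − 1/3²) = 7.556 eV.
λ = 1240 / 7.556 = 164 nm.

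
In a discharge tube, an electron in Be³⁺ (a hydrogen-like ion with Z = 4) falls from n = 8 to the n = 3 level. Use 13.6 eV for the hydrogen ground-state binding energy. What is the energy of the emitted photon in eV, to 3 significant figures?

20.8 eV

The Bohr energies scale as Z², so for Z = 4: E_n = −217.6/n² eV.
E_8 = −217.6/64 = −3.400 eV and E_3 = −217.6/9 = −24.18 eV.
The photon energy is |E_8 − E_3| = 20.8 eV.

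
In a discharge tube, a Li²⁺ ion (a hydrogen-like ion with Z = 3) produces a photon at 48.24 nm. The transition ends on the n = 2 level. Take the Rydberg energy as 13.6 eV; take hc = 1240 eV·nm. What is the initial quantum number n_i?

n_i = 5

The photon energy is ΔE = hc/λ = 1240 / 48.24 = 25.70 eV.
With Z = 3, ΔE = 122.4 × (1/n_f² − 1/n_i²), so 1/n_f² − 1/n_i² = 0.2100.
With n_f = 2: 1/n_i² = 1/4 − 0.2100 = 0.03999, so n_i ≈ 5.00.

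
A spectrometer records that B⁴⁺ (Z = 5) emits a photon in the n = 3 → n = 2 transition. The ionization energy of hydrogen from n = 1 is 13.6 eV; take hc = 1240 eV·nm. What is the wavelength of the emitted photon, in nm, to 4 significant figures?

26.26 nm

For Z = 5 the level energies scale as Z², so the effective Rydberg energy is 13.6 × 25 = 340.0 eV.
ΔE = 340.0 × (1/2² − 1/3²) = 340.0 × 0.1389 = 47.22 eV.
λ = hc/ΔE = 1240 / 47.22 = 26.26 nm.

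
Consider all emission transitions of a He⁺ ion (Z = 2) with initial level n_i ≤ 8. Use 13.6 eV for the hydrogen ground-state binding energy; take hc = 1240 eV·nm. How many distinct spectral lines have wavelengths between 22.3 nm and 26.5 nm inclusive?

6

Enumerate all n_i → n_f pairs with 1 ≤ n_f < n_i ≤ 8 and compute λ = 1240 / [13.6·4·(1/n_f² − 1/n_i²)].
Lines falling in [22.3, 26.5] nm: 8→1 (23.16 nm), 7→1 (23.27 nm), 6→1 (23.45 nm), 5→1 (23.74 nm), 4→1 (24.31 nm), 3→1 (25.64 nm).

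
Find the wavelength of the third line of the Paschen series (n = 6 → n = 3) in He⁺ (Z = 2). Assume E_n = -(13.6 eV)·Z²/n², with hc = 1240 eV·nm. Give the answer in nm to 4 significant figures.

273.5 nm

The Paschen series terminates on n_f = 3; the third line has n_i = 3+3 = 6.
ΔE = 54.40 × (1/3² − 1/6²) = 4.533 eV.
λ = 1240 / 4.533 = 273.5 nm.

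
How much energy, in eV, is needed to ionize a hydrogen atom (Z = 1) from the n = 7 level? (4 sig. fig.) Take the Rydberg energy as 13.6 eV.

0.2776 eV

E_7 = −13.60/49 = −0.2776 eV, so ionization (to E = 0) requires 0.2776 eV.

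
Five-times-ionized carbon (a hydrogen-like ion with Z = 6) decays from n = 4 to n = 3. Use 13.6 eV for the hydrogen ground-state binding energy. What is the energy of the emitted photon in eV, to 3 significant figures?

The Bohr energies scale as Z², so for Z = 6: E_n = −489.6/n² eV.
E_4 = −489.6/16 = −30.60 eV and E_3 = −489.6/9 = −54.40 eV.
The photon energy is |E_4 − E_3| = 23.8 eV.

23.8 eV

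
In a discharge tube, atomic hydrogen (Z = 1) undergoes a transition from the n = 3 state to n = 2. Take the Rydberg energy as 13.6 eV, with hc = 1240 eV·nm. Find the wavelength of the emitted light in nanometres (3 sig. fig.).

656 nm

ΔE = 13.60 × (1/2² − 1/3²) = 13.60 × 0.1389 = 1.889 eV.
λ = hc/ΔE = 1240 / 1.889 = 656 nm.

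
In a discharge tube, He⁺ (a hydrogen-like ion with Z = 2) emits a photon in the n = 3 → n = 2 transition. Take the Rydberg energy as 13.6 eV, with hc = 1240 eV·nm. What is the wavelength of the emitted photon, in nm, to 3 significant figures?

For Z = 2 the level energies scale as Z², so the effective Rydberg energy is 13.6 × 4 = 54.40 eV.
ΔE = 54.40 × (1/2² − 1/3²) = 54.40 × 0.1389 = 7.556 eV.
λ = hc/ΔE = 1240 / 7.556 = 164 nm.

164 nm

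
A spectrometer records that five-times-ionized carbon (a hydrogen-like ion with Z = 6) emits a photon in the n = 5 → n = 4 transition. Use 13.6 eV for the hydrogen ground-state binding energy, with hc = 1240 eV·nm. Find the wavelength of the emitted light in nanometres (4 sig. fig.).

For Z = 6 the level energies scale as Z², so the effective Rydberg energy is 13.6 × 36 = 489.6 eV.
ΔE = 489.6 × (1/4² − 1/5²) = 489.6 × 0.02250 = 11.02 eV.
λ = hc/ΔE = 1240 / 11.02 = 112.6 nm.

112.6 nm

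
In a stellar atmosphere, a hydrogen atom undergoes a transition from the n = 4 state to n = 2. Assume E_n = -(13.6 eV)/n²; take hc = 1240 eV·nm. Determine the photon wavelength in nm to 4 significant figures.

486.3 nm

ΔE = 13.60 × (1/2² − 1/4²) = 13.60 × 0.1875 = 2.550 eV.
λ = hc/ΔE = 1240 / 2.550 = 486.3 nm.
This line belongs to the Balmer series.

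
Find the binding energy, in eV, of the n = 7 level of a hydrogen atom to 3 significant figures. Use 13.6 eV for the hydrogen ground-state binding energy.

E_7 = −13.60/49 = −0.278 eV, so ionization (to E = 0) requires 0.278 eV.

0.278 eV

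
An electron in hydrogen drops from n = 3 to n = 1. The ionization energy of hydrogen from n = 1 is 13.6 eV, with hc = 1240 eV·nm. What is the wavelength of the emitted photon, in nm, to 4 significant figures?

ΔE = 13.60 × (1/1² − 1/3²) = 13.60 × 0.8889 = 12.09 eV.
λ = hc/ΔE = 1240 / 12.09 = 102.6 nm.
This line belongs to the Lyman series.

102.6 nm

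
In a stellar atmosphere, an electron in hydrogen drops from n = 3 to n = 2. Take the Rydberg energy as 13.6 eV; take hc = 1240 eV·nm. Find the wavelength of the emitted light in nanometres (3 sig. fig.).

ΔE = 13.60 × (1/2² − 1/3²) = 13.60 × 0.1389 = 1.889 eV.
λ = hc/ΔE = 1240 / 1.889 = 656 nm.
This line belongs to the Balmer series.

656 nm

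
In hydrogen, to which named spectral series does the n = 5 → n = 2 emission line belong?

The series is set by the lower level: n_f = 2 is the Balmer series.

Balmer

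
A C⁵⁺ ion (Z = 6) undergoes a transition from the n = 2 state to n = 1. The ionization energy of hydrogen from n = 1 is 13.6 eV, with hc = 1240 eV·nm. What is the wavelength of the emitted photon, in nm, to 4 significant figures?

3.377 nm

For Z = 6 the level energies scale as Z², so the effective Rydberg energy is 13.6 × 36 = 489.6 eV.
ΔE = 489.6 × (1/1² − 1/2²) = 489.6 × 0.7500 = 367.2 eV.
λ = hc/ΔE = 1240 / 367.2 = 3.377 nm.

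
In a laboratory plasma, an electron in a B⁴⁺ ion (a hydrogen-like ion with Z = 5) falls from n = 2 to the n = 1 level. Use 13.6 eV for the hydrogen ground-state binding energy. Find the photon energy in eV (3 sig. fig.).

The Bohr energies scale as Z², so for Z = 5: E_n = −340.0/n² eV.
E_2 = −340.0/4 = −85.00 eV and E_1 = −340.0/1 = −340.0 eV.
The photon energy is |E_2 − E_1| = 255 eV.

255 eV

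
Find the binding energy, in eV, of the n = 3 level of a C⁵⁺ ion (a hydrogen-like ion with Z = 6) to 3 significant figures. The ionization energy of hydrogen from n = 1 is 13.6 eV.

E_n = −13.6 Z²/n² = −489.6/n² eV for Z = 6.
E_3 = −489.6/9 = −54.4 eV, so ionization (to E = 0) requires 54.4 eV.

54.4 eV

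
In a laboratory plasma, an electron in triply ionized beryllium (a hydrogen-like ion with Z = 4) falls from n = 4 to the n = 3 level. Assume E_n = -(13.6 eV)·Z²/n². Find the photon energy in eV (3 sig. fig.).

10.6 eV

The Bohr energies scale as Z², so for Z = 4: E_n = −217.6/n² eV.
E_4 = −217.6/16 = −13.60 eV and E_3 = −217.6/9 = −24.18 eV.
The photon energy is |E_4 − E_3| = 10.6 eV.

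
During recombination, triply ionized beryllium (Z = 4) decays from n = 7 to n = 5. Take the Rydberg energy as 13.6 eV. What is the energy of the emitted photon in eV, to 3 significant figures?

The Bohr energies scale as Z², so for Z = 4: E_n = −217.6/n² eV.
E_7 = −217.6/49 = −4.441 eV and E_5 = −217.6/25 = −8.704 eV.
The photon energy is |E_7 − E_5| = 4.26 eV.

4.26 eV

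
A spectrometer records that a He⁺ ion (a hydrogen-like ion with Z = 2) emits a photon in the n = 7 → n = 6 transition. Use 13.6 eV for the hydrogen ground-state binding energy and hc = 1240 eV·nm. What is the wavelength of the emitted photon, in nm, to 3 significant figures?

For Z = 2 the level energies scale as Z², so the effective Rydberg energy is 13.6 × 4 = 54.40 eV.
ΔE = 54.40 × (1/6² − 1/7²) = 54.40 × 0.007370 = 0.4009 eV.
λ = hc/ΔE = 1240 / 0.4009 = 3090 nm.

3090 nm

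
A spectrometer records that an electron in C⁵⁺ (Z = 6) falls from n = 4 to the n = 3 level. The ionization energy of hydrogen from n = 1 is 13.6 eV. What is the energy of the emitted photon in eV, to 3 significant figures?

The Bohr energies scale as Z², so for Z = 6: E_n = −489.6/n² eV.
E_4 = −489.6/16 = −30.60 eV and E_3 = −489.6/9 = −54.40 eV.
The photon energy is |E_4 − E_3| = 23.8 eV.

23.8 eV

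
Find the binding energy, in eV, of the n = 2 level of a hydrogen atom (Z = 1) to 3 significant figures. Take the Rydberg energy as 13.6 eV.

E_2 = −13.60/4 = −3.40 eV, so ionization (to E = 0) requires 3.40 eV.

3.40 eV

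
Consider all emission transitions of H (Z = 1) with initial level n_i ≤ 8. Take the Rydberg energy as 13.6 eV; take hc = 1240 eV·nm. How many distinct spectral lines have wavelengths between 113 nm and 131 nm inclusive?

Enumerate all n_i → n_f pairs with 1 ≤ n_f < n_i ≤ 8 and compute λ = 1240 / [13.6·1·(1/n_f² − 1/n_i²)].
Lines falling in [113, 131] nm: 2→1 (121.6 nm).

1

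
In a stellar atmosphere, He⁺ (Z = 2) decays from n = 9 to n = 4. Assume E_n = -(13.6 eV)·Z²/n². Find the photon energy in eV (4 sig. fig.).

The Bohr energies scale as Z², so for Z = 2: E_n = −54.40/n² eV.
E_9 = −54.40/81 = −0.6716 eV and E_4 = −54.40/16 = −3.400 eV.
The photon energy is |E_9 − E_4| = 2.728 eV.

2.728 eV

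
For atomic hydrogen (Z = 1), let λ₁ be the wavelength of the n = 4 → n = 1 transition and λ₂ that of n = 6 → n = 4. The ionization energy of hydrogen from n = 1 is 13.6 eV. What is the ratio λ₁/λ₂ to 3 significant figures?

λ ∝ 1/ΔE ∝ 1/(1/n_f² − 1/n_i²), and the Z² and hc factors cancel in the ratio.
λ₁/λ₂ = (1/4² − 1/6²)/(1/1² − 1/4²) = 0.03472/0.9375 = 0.0370.

0.0370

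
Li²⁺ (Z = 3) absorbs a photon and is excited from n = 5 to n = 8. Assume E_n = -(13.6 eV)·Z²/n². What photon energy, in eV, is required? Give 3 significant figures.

The Bohr energies scale as Z², so for Z = 3: E_n = −122.4/n² eV.
E_8 = −122.4/64 = −1.913 eV and E_5 = −122.4/25 = −4.896 eV.
The photon energy is |E_8 − E_5| = 2.98 eV.

2.98 eV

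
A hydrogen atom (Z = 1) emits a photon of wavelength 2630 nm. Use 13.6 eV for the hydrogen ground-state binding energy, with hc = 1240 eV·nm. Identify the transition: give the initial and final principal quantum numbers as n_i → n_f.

The photon energy is ΔE = hc/λ = 1240 / 2630 = 0.4715 eV.
With Z = 1, ΔE = 13.60 × (1/n_f² − 1/n_i²), so 1/n_f² − 1/n_i² = 0.03467.
Trying n_f = 4 gives 1/n_i² = 0.02783, i.e. n_i ≈ 6; this pair matches.

n_i = 6, n_f = 4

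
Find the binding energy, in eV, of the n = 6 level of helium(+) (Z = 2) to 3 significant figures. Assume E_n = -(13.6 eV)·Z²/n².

1.51 eV

E_n = −13.6 Z²/n² = −54.40/n² eV for Z = 2.
E_6 = −54.40/36 = −1.51 eV, so ionization (to E = 0) requires 1.51 eV.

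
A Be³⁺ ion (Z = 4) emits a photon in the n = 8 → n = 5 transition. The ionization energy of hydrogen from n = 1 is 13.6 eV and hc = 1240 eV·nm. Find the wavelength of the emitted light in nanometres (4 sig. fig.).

233.8 nm

For Z = 4 the level energies scale as Z², so the effective Rydberg energy is 13.6 × 16 = 217.6 eV.
ΔE = 217.6 × (1/5² − 1/8²) = 217.6 × 0.02438 = 5.304 eV.
λ = hc/ΔE = 1240 / 5.304 = 233.8 nm.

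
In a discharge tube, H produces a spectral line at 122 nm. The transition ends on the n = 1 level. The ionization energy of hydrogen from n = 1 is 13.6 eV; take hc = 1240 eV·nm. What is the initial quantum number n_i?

The photon energy is ΔE = hc/λ = 1240 / 122 = 10.16 eV.
With Z = 1, ΔE = 13.60 × (1/n_f² − 1/n_i²), so 1/n_f² − 1/n_i² = 0.7473.
With n_f = 1: 1/n_i² = 1/1 − 0.7473 = 0.2527, so n_i ≈ 1.99.

n_i = 2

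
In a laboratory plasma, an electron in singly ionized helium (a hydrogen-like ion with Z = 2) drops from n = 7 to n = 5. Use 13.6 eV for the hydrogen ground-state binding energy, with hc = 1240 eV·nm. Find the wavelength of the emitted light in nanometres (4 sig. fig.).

For Z = 2 the level energies scale as Z², so the effective Rydberg energy is 13.6 × 4 = 54.40 eV.
ΔE = 54.40 × (1/5² − 1/7²) = 54.40 × 0.01959 = 1.066 eV.
λ = hc/ΔE = 1240 / 1.066 = 1163 nm.

1163 nm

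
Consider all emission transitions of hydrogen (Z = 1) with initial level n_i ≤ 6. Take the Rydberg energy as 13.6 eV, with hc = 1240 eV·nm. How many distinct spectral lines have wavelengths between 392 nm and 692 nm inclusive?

4

Enumerate all n_i → n_f pairs with 1 ≤ n_f < n_i ≤ 6 and compute λ = 1240 / [13.6·1·(1/n_f² − 1/n_i²)].
Lines falling in [392, 692] nm: 6→2 (410.3 nm), 5→2 (434.2 nm), 4→2 (486.3 nm), 3→2 (656.5 nm).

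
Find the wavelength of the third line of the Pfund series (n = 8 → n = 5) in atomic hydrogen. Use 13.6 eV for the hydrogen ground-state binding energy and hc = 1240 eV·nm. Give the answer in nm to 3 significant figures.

3740 nm

The Pfund series terminates on n_f = 5; the third line has n_i = 5+3 = 8.
ΔE = 13.60 × (1/5² − 1/8²) = 0.3315 eV.
λ = 1240 / 0.3315 = 3740 nm.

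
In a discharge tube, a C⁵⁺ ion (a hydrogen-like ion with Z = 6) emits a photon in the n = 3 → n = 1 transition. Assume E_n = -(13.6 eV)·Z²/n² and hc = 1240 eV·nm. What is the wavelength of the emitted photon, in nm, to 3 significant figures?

2.85 nm

For Z = 6 the level energies scale as Z², so the effective Rydberg energy is 13.6 × 36 = 489.6 eV.
ΔE = 489.6 × (1/1² − 1/3²) = 489.6 × 0.8889 = 435.2 eV.
λ = hc/ΔE = 1240 / 435.2 = 2.85 nm.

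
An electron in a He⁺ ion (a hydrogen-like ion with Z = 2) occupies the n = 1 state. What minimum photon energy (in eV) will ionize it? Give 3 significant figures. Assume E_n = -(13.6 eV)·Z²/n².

54.4 eV

E_n = −13.6 Z²/n² = −54.40/n² eV for Z = 2.
E_1 = −54.40/1 = −54.4 eV, so ionization (to E = 0) requires 54.4 eV.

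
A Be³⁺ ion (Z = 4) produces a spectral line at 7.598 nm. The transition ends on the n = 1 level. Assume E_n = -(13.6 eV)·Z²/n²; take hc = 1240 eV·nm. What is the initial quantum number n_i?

The photon energy is ΔE = hc/λ = 1240 / 7.598 = 163.2 eV.
With Z = 4, ΔE = 217.6 × (1/n_f² − 1/n_i²), so 1/n_f² − 1/n_i² = 0.7500.
With n_f = 1: 1/n_i² = 1/1 − 0.7500 = 0.2500, so n_i ≈ 2.00.

n_i = 2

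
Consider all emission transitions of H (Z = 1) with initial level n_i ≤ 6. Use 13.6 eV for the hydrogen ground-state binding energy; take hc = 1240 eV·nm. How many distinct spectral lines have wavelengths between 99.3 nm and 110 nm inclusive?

1

Enumerate all n_i → n_f pairs with 1 ≤ n_f < n_i ≤ 6 and compute λ = 1240 / [13.6·1·(1/n_f² − 1/n_i²)].
Lines falling in [99.3, 110] nm: 3→1 (102.6 nm).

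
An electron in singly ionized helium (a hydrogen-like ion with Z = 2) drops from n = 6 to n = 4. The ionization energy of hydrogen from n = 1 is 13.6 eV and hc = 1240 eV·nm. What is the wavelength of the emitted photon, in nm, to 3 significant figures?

For Z = 2 the level energies scale as Z², so the effective Rydberg energy is 13.6 × 4 = 54.40 eV.
ΔE = 54.40 × (1/4² − 1/6²) = 54.40 × 0.03472 = 1.889 eV.
λ = hc/ΔE = 1240 / 1.889 = 656 nm.

656 nm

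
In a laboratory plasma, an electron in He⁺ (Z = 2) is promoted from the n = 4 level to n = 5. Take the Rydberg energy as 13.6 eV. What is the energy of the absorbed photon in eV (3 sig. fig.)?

1.22 eV

The Bohr energies scale as Z², so for Z = 2: E_n = −54.40/n² eV.
E_5 = −54.40/25 = −2.176 eV and E_4 = −54.40/16 = −3.400 eV.
The photon energy is |E_5 − E_4| = 1.22 eV.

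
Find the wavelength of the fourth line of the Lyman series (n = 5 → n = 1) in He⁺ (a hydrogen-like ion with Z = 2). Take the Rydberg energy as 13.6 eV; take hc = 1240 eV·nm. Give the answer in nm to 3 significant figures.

The Lyman series terminates on n_f = 1; the fourth line has n_i = 1+4 = 5.
ΔE = 54.40 × (1/1² − 1/5²) = 52.22 eV.
λ = 1240 / 52.22 = 23.7 nm.

23.7 nm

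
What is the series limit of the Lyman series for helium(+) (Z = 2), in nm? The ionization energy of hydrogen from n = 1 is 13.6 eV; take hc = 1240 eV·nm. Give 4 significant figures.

The Lyman series has lower level n_f = 1; the series limit corresponds to n_i → ∞.
ΔE_max = 13.6 × 4 / 1² = 54.40 eV.
λ_min = 1240 / 54.40 = 22.79 nm.

22.79 nm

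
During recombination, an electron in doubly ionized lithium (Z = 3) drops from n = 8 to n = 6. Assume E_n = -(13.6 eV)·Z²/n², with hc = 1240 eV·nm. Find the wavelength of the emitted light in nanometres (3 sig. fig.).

For Z = 3 the level energies scale as Z², so the effective Rydberg energy is 13.6 × 9 = 122.4 eV.
ΔE = 122.4 × (1/6² − 1/8²) = 122.4 × 0.01215 = 1.488 eV.
λ = hc/ΔE = 1240 / 1.488 = 834 nm.

834 nm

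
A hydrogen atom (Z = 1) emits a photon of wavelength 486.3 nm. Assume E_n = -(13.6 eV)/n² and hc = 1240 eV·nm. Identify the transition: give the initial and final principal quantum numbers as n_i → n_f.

n_i = 4, n_f = 2

The photon energy is ΔE = hc/λ = 1240 / 486.3 = 2.550 eV.
With Z = 1, ΔE = 13.60 × (1/n_f² − 1/n_i²), so 1/n_f² − 1/n_i² = 0.1875.
Trying n_f = 2 gives 1/n_i² = 0.06251, i.e. n_i ≈ 4; this pair matches.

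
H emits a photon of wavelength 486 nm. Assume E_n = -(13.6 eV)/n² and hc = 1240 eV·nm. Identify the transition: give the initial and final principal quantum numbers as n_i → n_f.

The photon energy is ΔE = hc/λ = 1240 / 486 = 2.551 eV.
With Z = 1, ΔE = 13.60 × (1/n_f² − 1/n_i²), so 1/n_f² − 1/n_i² = 0.1876.
Trying n_f = 2 gives 1/n_i² = 0.06239, i.e. n_i ≈ 4; this pair matches.

n_i = 4, n_f = 2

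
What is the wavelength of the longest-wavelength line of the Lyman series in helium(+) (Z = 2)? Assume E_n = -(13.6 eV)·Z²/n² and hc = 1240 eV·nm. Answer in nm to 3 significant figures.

The Lyman series terminates on n_f = 1; the first line has n_i = 1+1 = 2.
ΔE = 54.40 × (1/1² − 1/2²) = 40.80 eV.
λ = 1240 / 40.80 = 30.4 nm.

30.4 nm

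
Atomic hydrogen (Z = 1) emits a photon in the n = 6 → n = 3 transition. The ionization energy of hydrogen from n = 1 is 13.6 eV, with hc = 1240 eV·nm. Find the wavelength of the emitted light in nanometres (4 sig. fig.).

1094 nm

ΔE = 13.60 × (1/3² − 1/6²) = 13.60 × 0.08333 = 1.133 eV.
λ = hc/ΔE = 1240 / 1.133 = 1094 nm.
This line belongs to the Paschen series.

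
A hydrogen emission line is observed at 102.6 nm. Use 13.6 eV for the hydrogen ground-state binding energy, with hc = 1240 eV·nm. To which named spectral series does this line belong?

ΔE = 1240/102.6 = 12.09 eV.
This matches 13.6 × (1/1² − 1/3²), so n_f = 1: the Lyman series.

Lyman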